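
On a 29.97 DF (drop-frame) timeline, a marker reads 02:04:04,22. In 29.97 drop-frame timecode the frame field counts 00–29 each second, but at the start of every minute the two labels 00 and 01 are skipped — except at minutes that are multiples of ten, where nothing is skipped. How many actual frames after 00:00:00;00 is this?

223118

Complete 10-minute blocks: 12, each 17982 frames → 215784.
Remaining 4 whole minutes in the current block: 1800 + 3 × 1798 = 7194 frames.
Within the current minute: 4 × 30 + 22 − 2 = 140 (labels ;00/;01 skipped at this minute). Total = 215784 + 7194 + 140 = 223118.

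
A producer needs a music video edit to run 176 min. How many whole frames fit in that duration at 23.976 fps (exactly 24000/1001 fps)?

253186 frames

176 min = 10560 s.
Frames = 10560 × 24000/1001 = 23040000/91 ≈ 253186.8132.
Complete frames: 253186.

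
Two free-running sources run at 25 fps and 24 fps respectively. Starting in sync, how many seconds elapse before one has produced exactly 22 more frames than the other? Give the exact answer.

The gap grows by |24 − 25| = 1 frame per second.
Time for a 22-frame gap: 22 ÷ (1) = 22 s.

22 seconds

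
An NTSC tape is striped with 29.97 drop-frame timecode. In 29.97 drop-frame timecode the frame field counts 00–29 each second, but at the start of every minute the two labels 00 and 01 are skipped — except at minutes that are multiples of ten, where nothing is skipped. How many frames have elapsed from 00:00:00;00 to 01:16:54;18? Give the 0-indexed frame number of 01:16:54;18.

138300

Complete 10-minute blocks: 7, each 17982 frames → 125874.
Remaining 6 whole minutes in the current block: 1800 + 5 × 1798 = 10790 frames.
Within the current minute: 54 × 30 + 18 − 2 = 1636 (labels ;00/;01 skipped at this minute). Total = 125874 + 10790 + 1636 = 138300.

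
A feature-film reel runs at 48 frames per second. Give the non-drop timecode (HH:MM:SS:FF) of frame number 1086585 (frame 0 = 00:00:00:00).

06:17:17:09

1086585 ÷ 48 = 22637 full seconds, remainder 9 frames.
22637 s = 6 h 17 min 17 s.
Timecode: 06:17:17:09.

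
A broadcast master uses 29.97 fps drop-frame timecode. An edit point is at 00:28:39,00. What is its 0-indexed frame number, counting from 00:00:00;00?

51518

As if non-drop at 30 labels/s: (0 × 3600 + 28 × 60 + 39) × 30 + 0 = 51570.
Minute boundaries passed: 28; those not divisible by 10: 28 − 2 = 26; dropped labels = 2 × 26 = 52.
Actual frame index = 51570 − 52 = 51518.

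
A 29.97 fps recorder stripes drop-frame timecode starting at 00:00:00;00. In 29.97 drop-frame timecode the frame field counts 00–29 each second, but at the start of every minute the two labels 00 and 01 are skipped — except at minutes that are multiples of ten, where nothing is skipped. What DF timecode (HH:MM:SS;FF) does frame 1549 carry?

Ten DF minutes hold 17982 frames, so frame 1549 lies in block 0 (frames 0–17981) with 1549 frames into that block.
The block's first minute is 1800 frames and the rest 1798 each; 1549 frames reaches minute 0, so 0 × 18 + 0 × 2 = 0 labels have been skipped so far.
Adding those back, label number 1549 + 0 = 1549 at 30 labels/s is 51 s + 19 f = 0 h 0 min 51 s frame 19, i.e. 00:00:51;19.

00:00:51;19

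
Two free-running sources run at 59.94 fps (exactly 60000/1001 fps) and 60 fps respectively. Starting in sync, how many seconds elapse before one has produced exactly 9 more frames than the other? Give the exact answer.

150.15 seconds

The gap grows by |60 − 60000/1001| = 60/1001 frames per second.
Time for a 9-frame gap: 9 ÷ (60/1001) = 150.15 s.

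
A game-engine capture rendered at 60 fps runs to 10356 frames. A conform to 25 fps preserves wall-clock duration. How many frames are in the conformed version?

Target frames = source frames × (target rate / source rate) = 10356 × (25)/(60) = 10356 × 5/12 = 4315.

4315 frames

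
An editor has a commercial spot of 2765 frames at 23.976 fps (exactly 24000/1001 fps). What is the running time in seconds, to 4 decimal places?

115.3235 seconds

Running time = 2765 × 1001/24000 = 553553/4800 s ≈ 115.3235 s.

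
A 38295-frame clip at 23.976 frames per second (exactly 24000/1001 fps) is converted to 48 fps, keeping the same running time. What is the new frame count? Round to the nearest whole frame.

76667 frames

Frames at target rate = 38295 × (48) / (24000/1001) = 7666659/100 ≈ 76666.590.
Nearest whole frame: 76667.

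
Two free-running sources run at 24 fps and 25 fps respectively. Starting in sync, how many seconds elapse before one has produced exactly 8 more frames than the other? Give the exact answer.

8 seconds

The gap grows by |25 − 24| = 1 frame per second.
Time for a 8-frame gap: 8 ÷ (1) = 8 s.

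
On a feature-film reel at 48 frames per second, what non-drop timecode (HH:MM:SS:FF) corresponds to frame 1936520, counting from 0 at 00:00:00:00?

11:12:24:08

1936520 ÷ 48 = 40344 full seconds, remainder 8 frames.
40344 s = 11 h 12 min 24 s.
Timecode: 11:12:24:08.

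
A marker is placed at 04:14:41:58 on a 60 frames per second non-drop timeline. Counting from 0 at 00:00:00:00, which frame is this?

frame 916918

Total seconds to the label: (4 × 3600 + 14 × 60 + 41) = 15281.
Frame index = 15281 × 60 + 58 = 916918.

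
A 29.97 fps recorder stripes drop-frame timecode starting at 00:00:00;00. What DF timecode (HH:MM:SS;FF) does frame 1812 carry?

Each 10-minute DF block holds 10 × 60 × 30 − 9 × 2 = 17982 frames. 1812 ÷ 17982 → 0 full blocks, remainder 1812.
Within the partial block the first minute is 1800 frames and each further minute 1798, so 1 further minute boundary passed. Total skipped labels = 18 × 0 + 2 × 1 = 2.
Non-drop label index = 1812 + 2 = 1814; at 30 labels/s that is 00:01:00:14, i.e. DF 00:01:00;14.

00:01:00;14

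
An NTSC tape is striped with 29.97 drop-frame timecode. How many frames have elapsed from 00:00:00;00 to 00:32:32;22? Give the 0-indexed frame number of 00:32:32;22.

Complete 10-minute blocks: 3, each 17982 frames → 53946.
Remaining 2 whole minutes in the current block: 1800 + 1 × 1798 = 3598 frames.
Within the current minute: 32 × 30 + 22 − 2 = 980 (labels ;00/;01 skipped at this minute). Total = 53946 + 3598 + 980 = 58524.

58524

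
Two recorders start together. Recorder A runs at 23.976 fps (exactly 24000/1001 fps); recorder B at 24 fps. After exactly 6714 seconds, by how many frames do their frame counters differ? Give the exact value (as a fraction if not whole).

A emits 24000/1001 × 6714 = 161136000/1001 frames; B emits 24 × 6714 = 161136.
Difference = 161136/1001 frames (≈ 160.9750); B is ahead of A.

161136/1001 frames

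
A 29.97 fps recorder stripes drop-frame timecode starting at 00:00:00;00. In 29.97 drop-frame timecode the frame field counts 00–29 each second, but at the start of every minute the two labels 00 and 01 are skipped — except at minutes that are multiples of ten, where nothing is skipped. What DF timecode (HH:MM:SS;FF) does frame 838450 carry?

Ten DF minutes hold 17982 frames, so frame 838450 lies in block 46 (frames 827172–845153) with 11278 frames into that block.
The block's first minute is 1800 frames and the rest 1798 each; 11278 frames reaches minute 6, so 46 × 18 + 6 × 2 = 840 labels have been skipped so far.
Adding those back, label number 838450 + 840 = 839290 at 30 labels/s is 27976 s + 10 f = 7 h 46 min 16 s frame 10, i.e. 07:46:16;10.

07:46:16;10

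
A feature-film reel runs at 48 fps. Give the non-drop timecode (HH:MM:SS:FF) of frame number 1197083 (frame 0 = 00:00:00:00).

06:55:39:11

1197083 ÷ 48 = 24939 full seconds, remainder 11 frames.
24939 s = 6 h 55 min 39 s.
Timecode: 06:55:39:11.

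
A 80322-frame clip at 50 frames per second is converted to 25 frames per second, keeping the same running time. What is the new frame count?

40161 frames

Target frames = source frames × (target rate / source rate) = 80322 × (25)/(50) = 80322 × 1/2 = 40161.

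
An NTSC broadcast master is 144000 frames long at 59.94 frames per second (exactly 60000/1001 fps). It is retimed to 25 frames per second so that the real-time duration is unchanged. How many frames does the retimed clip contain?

Target frames = source frames × (target rate / source rate) = 144000 × (25)/(60000/1001) = 144000 × 1001/2400 = 60060.

60060 frames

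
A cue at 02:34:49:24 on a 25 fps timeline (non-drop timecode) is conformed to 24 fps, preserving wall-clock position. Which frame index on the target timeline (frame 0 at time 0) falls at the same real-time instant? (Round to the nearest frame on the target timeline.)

frame 222959

Source frame index: (2×3600 + 34×60 + 49) × 25 + 24 = 232249.
Real time: 232249 / (25) = 232249/25 s.
Target frame: (232249/25) × (24) = 5573976/25 ≈ 222959.040 → 222959.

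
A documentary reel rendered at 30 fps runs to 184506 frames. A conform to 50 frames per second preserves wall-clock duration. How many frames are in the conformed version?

307510 frames

Target frames = source frames × (target rate / source rate) = 184506 × (50)/(30) = 184506 × 5/3 = 307510.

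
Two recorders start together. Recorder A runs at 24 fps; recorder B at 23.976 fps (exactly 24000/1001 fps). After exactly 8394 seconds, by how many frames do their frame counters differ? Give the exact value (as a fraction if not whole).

201456/1001 frames

A emits 24 × 8394 = 201456 frames; B emits 24000/1001 × 8394 = 201456000/1001.
Difference = 201456/1001 frames (≈ 201.2547); B is behind A.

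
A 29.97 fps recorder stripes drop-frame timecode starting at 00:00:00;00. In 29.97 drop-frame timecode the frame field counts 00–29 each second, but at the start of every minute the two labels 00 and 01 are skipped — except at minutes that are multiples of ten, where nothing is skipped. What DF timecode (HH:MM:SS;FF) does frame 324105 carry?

03:00:14;09

Each 10-minute DF block holds 10 × 60 × 30 − 9 × 2 = 17982 frames. 324105 ÷ 17982 → 18 full blocks, remainder 429.
Within the partial block the first minute is 1800 frames and each further minute 1798, so 0 further minute boundaries passed. Total skipped labels = 18 × 18 + 2 × 0 = 324.
Non-drop label index = 324105 + 324 = 324429; at 30 labels/s that is 03:00:14:09, i.e. DF 03:00:14;09.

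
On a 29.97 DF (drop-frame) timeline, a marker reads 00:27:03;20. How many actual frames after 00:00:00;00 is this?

48660

Complete 10-minute blocks: 2, each 17982 frames → 35964.
Remaining 7 whole minutes in the current block: 1800 + 6 × 1798 = 12588 frames.
Within the current minute: 3 × 30 + 20 − 2 = 108 (labels ;00/;01 skipped at this minute). Total = 35964 + 12588 + 108 = 48660.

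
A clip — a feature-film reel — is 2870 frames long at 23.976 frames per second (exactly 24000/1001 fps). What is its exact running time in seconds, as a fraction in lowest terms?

287287/2400 seconds

Running time = 2870 ÷ (24000/1001) = 2870 × 1001/24000 = 287287/2400 s.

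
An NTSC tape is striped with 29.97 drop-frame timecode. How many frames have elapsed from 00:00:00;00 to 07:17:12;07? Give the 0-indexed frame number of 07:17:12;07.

786179

Complete 10-minute blocks: 43, each 17982 frames → 773226.
Remaining 7 whole minutes in the current block: 1800 + 6 × 1798 = 12588 frames.
Within the current minute: 12 × 30 + 7 − 2 = 365 (labels ;00/;01 skipped at this minute). Total = 773226 + 12588 + 365 = 786179.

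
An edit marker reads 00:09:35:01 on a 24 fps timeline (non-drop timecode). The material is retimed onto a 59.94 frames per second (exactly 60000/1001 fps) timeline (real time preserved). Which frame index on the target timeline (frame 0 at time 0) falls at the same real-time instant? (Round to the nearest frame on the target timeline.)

frame 34468

Source frame index: (0×3600 + 9×60 + 35) × 24 + 1 = 13801.
Real time: 13801 / (24) = 13801/24 s.
Target frame: (13801/24) × (60000/1001) = 34502500/1001 ≈ 34468.032 → 34468.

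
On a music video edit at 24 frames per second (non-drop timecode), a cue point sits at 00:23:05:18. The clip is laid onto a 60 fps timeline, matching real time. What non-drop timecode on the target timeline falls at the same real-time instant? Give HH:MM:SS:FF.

Source frame index: (0×3600 + 23×60 + 5) × 24 + 18 = 33258.
Real time: 33258 / (24) = 5543/4 s.
Target frame: (5543/4) × (60) = 83145.
At 60 labels/s: frame 83145 → 00:23:05:45.

00:23:05:45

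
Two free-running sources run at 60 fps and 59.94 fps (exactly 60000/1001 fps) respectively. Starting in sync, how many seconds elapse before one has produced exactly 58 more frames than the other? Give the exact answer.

29029/30 seconds

The gap grows by |60000/1001 − 60| = 60/1001 frames per second.
Time for a 58-frame gap: 58 ÷ (60/1001) = 29029/30 s.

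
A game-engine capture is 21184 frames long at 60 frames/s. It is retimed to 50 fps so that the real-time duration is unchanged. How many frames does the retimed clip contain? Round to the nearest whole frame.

17653 frames

Frames at target rate = 21184 × (50) / (60) = 52960/3 ≈ 17653.333.
Nearest whole frame: 17653.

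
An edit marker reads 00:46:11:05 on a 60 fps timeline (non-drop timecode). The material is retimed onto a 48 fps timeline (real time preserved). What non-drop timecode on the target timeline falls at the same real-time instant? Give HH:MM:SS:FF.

00:46:11:04

Source frame index: (0×3600 + 46×60 + 11) × 60 + 5 = 166265.
Real time: 166265 / (60) = 33253/12 s.
Target frame: (33253/12) × (48) = 133012.
At 48 labels/s: frame 133012 → 00:46:11:04.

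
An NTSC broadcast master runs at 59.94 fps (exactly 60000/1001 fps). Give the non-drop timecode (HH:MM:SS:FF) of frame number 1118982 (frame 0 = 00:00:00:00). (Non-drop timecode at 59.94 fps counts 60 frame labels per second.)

05:10:49:42

1118982 ÷ 60 = 18649 full seconds, remainder 42 frames.
18649 s = 5 h 10 min 49 s.
Timecode: 05:10:49:42.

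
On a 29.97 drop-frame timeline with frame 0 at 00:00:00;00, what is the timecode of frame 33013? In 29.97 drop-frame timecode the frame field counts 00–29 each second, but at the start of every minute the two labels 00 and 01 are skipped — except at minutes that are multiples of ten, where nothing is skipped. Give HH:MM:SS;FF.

Ten DF minutes hold 17982 frames, so frame 33013 lies in block 1 (frames 17982–35963) with 15031 frames into that block.
The block's first minute is 1800 frames and the rest 1798 each; 15031 frames reaches minute 8, so 1 × 18 + 8 × 2 = 34 labels have been skipped so far.
Adding those back, label number 33013 + 34 = 33047 at 30 labels/s is 1101 s + 17 f = 0 h 18 min 21 s frame 17, i.e. 00:18:21;17.

00:18:21;17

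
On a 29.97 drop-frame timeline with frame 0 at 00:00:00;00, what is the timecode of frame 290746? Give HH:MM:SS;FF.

Each 10-minute DF block holds 10 × 60 × 30 − 9 × 2 = 17982 frames. 290746 ÷ 17982 → 16 full blocks, remainder 3034.
Within the partial block the first minute is 1800 frames and each further minute 1798, so 1 further minute boundary passed. Total skipped labels = 18 × 16 + 2 × 1 = 290.
Non-drop label index = 290746 + 290 = 291036; at 30 labels/s that is 02:41:41:06, i.e. DF 02:41:41;06.

02:41:41;06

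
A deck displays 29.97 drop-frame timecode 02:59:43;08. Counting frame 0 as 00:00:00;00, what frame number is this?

323174

Complete 10-minute blocks: 17, each 17982 frames → 305694.
Remaining 9 whole minutes in the current block: 1800 + 8 × 1798 = 16184 frames.
Within the current minute: 43 × 30 + 8 − 2 = 1296 (labels ;00/;01 skipped at this minute). Total = 305694 + 16184 + 1296 = 323174.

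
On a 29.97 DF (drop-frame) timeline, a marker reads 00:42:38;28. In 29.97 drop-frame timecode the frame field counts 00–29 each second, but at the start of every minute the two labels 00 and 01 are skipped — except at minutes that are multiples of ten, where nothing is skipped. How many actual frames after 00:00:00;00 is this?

76692

As if non-drop at 30 labels/s: (0 × 3600 + 42 × 60 + 38) × 30 + 28 = 76768.
Minute boundaries passed: 42; those not divisible by 10: 42 − 4 = 38; dropped labels = 2 × 38 = 76.
Actual frame index = 76768 − 76 = 76692.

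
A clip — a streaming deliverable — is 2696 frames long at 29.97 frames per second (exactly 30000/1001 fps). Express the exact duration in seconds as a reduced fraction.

337337/3750 seconds

Running time = 2696 ÷ (30000/1001) = 2696 × 1001/30000 = 337337/3750 s.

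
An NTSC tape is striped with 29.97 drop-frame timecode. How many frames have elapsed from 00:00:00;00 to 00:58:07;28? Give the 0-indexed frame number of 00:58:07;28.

104532

Complete 10-minute blocks: 5, each 17982 frames → 89910.
Remaining 8 whole minutes in the current block: 1800 + 7 × 1798 = 14386 frames.
Within the current minute: 7 × 30 + 28 − 2 = 236 (labels ;00/;01 skipped at this minute). Total = 89910 + 14386 + 236 = 104532.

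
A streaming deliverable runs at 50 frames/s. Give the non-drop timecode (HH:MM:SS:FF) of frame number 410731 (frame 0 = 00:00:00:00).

410731 ÷ 50 = 8214 full seconds, remainder 31 frames.
8214 s = 2 h 16 min 54 s.
Timecode: 02:16:54:31.

02:16:54:31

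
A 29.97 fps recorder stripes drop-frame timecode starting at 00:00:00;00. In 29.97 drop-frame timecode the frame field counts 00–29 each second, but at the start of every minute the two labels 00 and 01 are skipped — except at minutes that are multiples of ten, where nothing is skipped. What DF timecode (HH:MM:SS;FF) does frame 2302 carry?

00:01:16;24

Ten DF minutes hold 17982 frames, so frame 2302 lies in block 0 (frames 0–17981) with 2302 frames into that block.
The block's first minute is 1800 frames and the rest 1798 each; 2302 frames reaches minute 1, so 0 × 18 + 1 × 2 = 2 labels have been skipped so far.
Adding those back, label number 2302 + 2 = 2304 at 30 labels/s is 76 s + 24 f = 0 h 1 min 16 s frame 24, i.e. 00:01:16;24.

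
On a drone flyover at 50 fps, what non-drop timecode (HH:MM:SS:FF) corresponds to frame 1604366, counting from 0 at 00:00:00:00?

08:54:47:16

1604366 ÷ 50 = 32087 full seconds, remainder 16 frames.
32087 s = 8 h 54 min 47 s.
Timecode: 08:54:47:16.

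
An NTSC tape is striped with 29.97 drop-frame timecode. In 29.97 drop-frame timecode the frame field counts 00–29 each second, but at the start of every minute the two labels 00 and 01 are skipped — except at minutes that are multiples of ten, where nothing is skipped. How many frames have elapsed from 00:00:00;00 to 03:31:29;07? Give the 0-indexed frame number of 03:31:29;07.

Complete 10-minute blocks: 21, each 17982 frames → 377622.
Remaining 1 whole minute in the current block: 1800 + 0 × 1798 = 1800 frames.
Within the current minute: 29 × 30 + 7 − 2 = 875 (labels ;00/;01 skipped at this minute). Total = 377622 + 1800 + 875 = 380297.

380297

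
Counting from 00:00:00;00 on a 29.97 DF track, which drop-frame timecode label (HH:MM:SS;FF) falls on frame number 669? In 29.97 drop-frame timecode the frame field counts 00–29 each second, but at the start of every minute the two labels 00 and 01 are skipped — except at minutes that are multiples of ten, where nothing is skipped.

Each 10-minute DF block holds 10 × 60 × 30 − 9 × 2 = 17982 frames. 669 ÷ 17982 → 0 full blocks, remainder 669.
Within the partial block the first minute is 1800 frames and each further minute 1798, so 0 further minute boundaries passed. Total skipped labels = 18 × 0 + 2 × 0 = 0.
Non-drop label index = 669 + 0 = 669; at 30 labels/s that is 00:00:22:09, i.e. DF 00:00:22;09.

00:00:22;09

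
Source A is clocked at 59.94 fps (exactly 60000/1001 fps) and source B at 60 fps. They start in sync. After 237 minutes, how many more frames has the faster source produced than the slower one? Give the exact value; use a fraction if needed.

853200/1001 frames

237 min = 14220 s.
A emits 60000/1001 × 14220 = 853200000/1001 frames; B emits 60 × 14220 = 853200.
Difference = 853200/1001 frames (≈ 852.3477); B is ahead of A.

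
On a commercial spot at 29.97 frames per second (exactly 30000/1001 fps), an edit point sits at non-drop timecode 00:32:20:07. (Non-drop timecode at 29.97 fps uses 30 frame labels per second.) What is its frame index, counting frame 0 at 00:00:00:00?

frame 58207

Total seconds to the label: (0 × 3600 + 32 × 60 + 20) = 1940.
Frame index = 1940 × 30 + 7 = 58207.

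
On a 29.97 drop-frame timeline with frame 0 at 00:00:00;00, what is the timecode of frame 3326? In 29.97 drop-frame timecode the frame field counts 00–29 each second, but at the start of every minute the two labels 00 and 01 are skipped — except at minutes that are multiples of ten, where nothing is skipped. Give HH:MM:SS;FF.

00:01:50;28

Each 10-minute DF block holds 10 × 60 × 30 − 9 × 2 = 17982 frames. 3326 ÷ 17982 → 0 full blocks, remainder 3326.
Within the partial block the first minute is 1800 frames and each further minute 1798, so 1 further minute boundary passed. Total skipped labels = 18 × 0 + 2 × 1 = 2.
Non-drop label index = 3326 + 2 = 3328; at 30 labels/s that is 00:01:50:28, i.e. DF 00:01:50;28.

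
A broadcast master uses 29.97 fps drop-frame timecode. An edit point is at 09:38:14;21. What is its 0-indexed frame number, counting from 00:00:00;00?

As if non-drop at 30 labels/s: (9 × 3600 + 38 × 60 + 14) × 30 + 21 = 1040841.
Minute boundaries passed: 578; those not divisible by 10: 578 − 57 = 521; dropped labels = 2 × 521 = 1042.
Actual frame index = 1040841 − 1042 = 1039799.

1039799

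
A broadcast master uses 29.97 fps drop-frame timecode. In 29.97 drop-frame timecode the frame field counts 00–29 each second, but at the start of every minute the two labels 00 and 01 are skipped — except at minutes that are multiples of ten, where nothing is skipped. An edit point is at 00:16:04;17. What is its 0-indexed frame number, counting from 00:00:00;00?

As if non-drop at 30 labels/s: (0 × 3600 + 16 × 60 + 4) × 30 + 17 = 28937.
Minute boundaries passed: 16; those not divisible by 10: 16 − 1 = 15; dropped labels = 2 × 15 = 30.
Actual frame index = 28937 − 30 = 28907.

28907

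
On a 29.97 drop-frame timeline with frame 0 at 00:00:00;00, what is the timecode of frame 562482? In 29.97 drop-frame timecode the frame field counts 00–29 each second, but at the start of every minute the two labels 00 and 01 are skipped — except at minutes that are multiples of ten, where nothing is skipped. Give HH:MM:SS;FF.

Ten DF minutes hold 17982 frames, so frame 562482 lies in block 31 (frames 557442–575423) with 5040 frames into that block.
The block's first minute is 1800 frames and the rest 1798 each; 5040 frames reaches minute 2, so 31 × 18 + 2 × 2 = 562 labels have been skipped so far.
Adding those back, label number 562482 + 562 = 563044 at 30 labels/s is 18768 s + 4 f = 5 h 12 min 48 s frame 4, i.e. 05:12:48;04.

05:12:48;04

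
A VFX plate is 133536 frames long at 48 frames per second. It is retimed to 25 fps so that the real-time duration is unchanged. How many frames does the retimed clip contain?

Target frames = source frames × (target rate / source rate) = 133536 × (25)/(48) = 133536 × 25/48 = 69550.

69550 frames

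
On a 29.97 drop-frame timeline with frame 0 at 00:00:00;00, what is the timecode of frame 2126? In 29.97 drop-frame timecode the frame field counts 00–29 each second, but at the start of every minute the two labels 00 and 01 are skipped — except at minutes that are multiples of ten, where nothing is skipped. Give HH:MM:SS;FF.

00:01:10;28

Each 10-minute DF block holds 10 × 60 × 30 − 9 × 2 = 17982 frames. 2126 ÷ 17982 → 0 full blocks, remainder 2126.
Within the partial block the first minute is 1800 frames and each further minute 1798, so 1 further minute boundary passed. Total skipped labels = 18 × 0 + 2 × 1 = 2.
Non-drop label index = 2126 + 2 = 2128; at 30 labels/s that is 00:01:10:28, i.e. DF 00:01:10;28.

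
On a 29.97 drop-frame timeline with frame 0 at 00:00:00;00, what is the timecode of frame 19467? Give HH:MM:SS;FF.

00:10:49;15

Ten DF minutes hold 17982 frames, so frame 19467 lies in block 1 (frames 17982–35963) with 1485 frames into that block.
The block's first minute is 1800 frames and the rest 1798 each; 1485 frames reaches minute 0, so 1 × 18 + 0 × 2 = 18 labels have been skipped so far.
Adding those back, label number 19467 + 18 = 19485 at 30 labels/s is 649 s + 15 f = 0 h 10 min 49 s frame 15, i.e. 00:10:49;15.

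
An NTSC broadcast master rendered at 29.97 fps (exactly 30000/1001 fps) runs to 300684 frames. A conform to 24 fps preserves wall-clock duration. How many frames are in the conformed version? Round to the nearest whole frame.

240788 frames

Frames at target rate = 300684 × (24) / (30000/1001) = 150492342/625 ≈ 240787.747.
Nearest whole frame: 240788.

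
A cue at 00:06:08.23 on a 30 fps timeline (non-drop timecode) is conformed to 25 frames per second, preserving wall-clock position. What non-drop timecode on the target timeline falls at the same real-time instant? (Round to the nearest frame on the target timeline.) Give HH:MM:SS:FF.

00:06:08:19

Source frame index: (0×3600 + 6×60 + 8) × 30 + 23 = 11063.
Real time: 11063 / (30) = 11063/30 s.
Target frame: (11063/30) × (25) = 55315/6 ≈ 9219.167 → 9219.
At 25 labels/s: frame 9219 → 00:06:08:19.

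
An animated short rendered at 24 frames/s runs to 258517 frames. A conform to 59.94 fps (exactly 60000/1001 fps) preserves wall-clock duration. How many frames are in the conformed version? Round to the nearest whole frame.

645647 frames

Frames at target rate = 258517 × (60000/1001) / (24) = 92327500/143 ≈ 645646.853.
Nearest whole frame: 645647.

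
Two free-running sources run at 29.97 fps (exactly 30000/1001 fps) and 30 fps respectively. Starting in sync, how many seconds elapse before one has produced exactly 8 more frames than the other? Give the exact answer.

4004/15 seconds

The gap grows by |30 − 30000/1001| = 30/1001 frames per second.
Time for a 8-frame gap: 8 ÷ (30/1001) = 4004/15 s.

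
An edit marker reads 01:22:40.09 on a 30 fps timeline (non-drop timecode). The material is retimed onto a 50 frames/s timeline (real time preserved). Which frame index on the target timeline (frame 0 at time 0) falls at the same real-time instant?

Source frame index: (1×3600 + 22×60 + 40) × 30 + 9 = 148809.
Real time: 148809 / (30) = 49603/10 s.
Target frame: (49603/10) × (50) = 248015.

frame 248015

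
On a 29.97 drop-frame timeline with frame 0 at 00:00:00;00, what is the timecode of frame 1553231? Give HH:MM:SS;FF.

14:23:46;05

Ten DF minutes hold 17982 frames, so frame 1553231 lies in block 86 (frames 1546452–1564433) with 6779 frames into that block.
The block's first minute is 1800 frames and the rest 1798 each; 6779 frames reaches minute 3, so 86 × 18 + 3 × 2 = 1554 labels have been skipped so far.
Adding those back, label number 1553231 + 1554 = 1554785 at 30 labels/s is 51826 s + 5 f = 14 h 23 min 46 s frame 5, i.e. 14:23:46;05.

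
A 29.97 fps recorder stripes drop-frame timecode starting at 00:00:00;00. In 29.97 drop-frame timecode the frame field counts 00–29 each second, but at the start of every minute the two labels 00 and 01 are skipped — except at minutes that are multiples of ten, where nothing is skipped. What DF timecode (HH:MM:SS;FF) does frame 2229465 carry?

20:39:49;27

Ten DF minutes hold 17982 frames, so frame 2229465 lies in block 123 (frames 2211786–2229767) with 17679 frames into that block.
The block's first minute is 1800 frames and the rest 1798 each; 17679 frames reaches minute 9, so 123 × 18 + 9 × 2 = 2232 labels have been skipped so far.
Adding those back, label number 2229465 + 2232 = 2231697 at 30 labels/s is 74389 s + 27 f = 20 h 39 min 49 s frame 27, i.e. 20:39:49;27.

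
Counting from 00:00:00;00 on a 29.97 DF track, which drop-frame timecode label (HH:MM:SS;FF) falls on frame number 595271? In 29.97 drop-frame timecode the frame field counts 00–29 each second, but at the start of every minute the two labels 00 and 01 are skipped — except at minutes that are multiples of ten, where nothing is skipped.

05:31:02;07

Ten DF minutes hold 17982 frames, so frame 595271 lies in block 33 (frames 593406–611387) with 1865 frames into that block.
The block's first minute is 1800 frames and the rest 1798 each; 1865 frames reaches minute 1, so 33 × 18 + 1 × 2 = 596 labels have been skipped so far.
Adding those back, label number 595271 + 596 = 595867 at 30 labels/s is 19862 s + 7 f = 5 h 31 min 2 s frame 7, i.e. 05:31:02;07.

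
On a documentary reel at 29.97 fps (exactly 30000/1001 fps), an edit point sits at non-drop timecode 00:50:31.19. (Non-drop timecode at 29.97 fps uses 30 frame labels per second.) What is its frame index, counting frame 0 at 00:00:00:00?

Total seconds to the label: (0 × 3600 + 50 × 60 + 31) = 3031.
Frame index = 3031 × 30 + 19 = 90949.

90949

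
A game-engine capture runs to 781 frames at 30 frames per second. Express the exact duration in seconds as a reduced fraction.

781/30 seconds

Running time = 781 ÷ (30) = 781 × 1/30 = 781/30 s.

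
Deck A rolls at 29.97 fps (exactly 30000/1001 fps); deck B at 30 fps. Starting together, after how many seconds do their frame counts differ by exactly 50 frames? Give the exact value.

5005/3 seconds

The gap grows by |30 − 30000/1001| = 30/1001 frames per second.
Time for a 50-frame gap: 50 ÷ (30/1001) = 5005/3 s.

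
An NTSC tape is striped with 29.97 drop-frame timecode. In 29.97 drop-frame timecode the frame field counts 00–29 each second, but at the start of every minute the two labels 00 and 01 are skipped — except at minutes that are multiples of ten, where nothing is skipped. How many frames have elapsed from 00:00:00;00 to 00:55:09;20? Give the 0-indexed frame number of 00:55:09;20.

Complete 10-minute blocks: 5, each 17982 frames → 89910.
Remaining 5 whole minutes in the current block: 1800 + 4 × 1798 = 8992 frames.
Within the current minute: 9 × 30 + 20 − 2 = 288 (labels ;00/;01 skipped at this minute). Total = 89910 + 8992 + 288 = 99190.

99190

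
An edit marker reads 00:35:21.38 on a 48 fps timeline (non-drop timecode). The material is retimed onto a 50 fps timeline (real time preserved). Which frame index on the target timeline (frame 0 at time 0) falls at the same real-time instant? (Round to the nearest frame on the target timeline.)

frame 106090

Source frame index: (0×3600 + 35×60 + 21) × 48 + 38 = 101846.
Real time: 101846 / (48) = 50923/24 s.
Target frame: (50923/24) × (50) = 1273075/12 ≈ 106089.583 → 106090.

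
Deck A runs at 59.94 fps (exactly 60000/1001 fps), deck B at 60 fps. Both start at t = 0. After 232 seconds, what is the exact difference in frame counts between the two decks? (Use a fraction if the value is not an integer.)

A emits 60000/1001 × 232 = 13920000/1001 frames; B emits 60 × 232 = 13920.
Difference = 13920/1001 frames (≈ 13.9061); B is ahead of A.

13920/1001 frames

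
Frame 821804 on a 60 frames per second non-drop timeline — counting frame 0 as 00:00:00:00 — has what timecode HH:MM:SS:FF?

03:48:16:44

821804 ÷ 60 = 13696 full seconds, remainder 44 frames.
13696 s = 3 h 48 min 16 s.
Timecode: 03:48:16:44.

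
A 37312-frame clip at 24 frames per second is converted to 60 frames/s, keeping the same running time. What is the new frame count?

Target frames = source frames × (target rate / source rate) = 37312 × (60)/(24) = 37312 × 5/2 = 93280.

93280 frames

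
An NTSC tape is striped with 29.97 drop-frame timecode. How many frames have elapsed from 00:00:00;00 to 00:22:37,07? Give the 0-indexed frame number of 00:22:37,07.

40677

As if non-drop at 30 labels/s: (0 × 3600 + 22 × 60 + 37) × 30 + 7 = 40717.
Minute boundaries passed: 22; those not divisible by 10: 22 − 2 = 20; dropped labels = 2 × 20 = 40.
Actual frame index = 40717 − 40 = 40677.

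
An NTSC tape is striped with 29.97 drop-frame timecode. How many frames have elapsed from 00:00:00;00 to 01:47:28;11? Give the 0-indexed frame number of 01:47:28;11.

As if non-drop at 30 labels/s: (1 × 3600 + 47 × 60 + 28) × 30 + 11 = 193451.
Minute boundaries passed: 107; those not divisible by 10: 107 − 10 = 97; dropped labels = 2 × 97 = 194.
Actual frame index = 193451 − 194 = 193257.

193257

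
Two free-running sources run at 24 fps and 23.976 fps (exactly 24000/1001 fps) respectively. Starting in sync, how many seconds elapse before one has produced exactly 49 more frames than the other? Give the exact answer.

49049/24 seconds

The gap grows by |24000/1001 − 24| = 24/1001 frames per second.
Time for a 49-frame gap: 49 ÷ (24/1001) = 49049/24 s.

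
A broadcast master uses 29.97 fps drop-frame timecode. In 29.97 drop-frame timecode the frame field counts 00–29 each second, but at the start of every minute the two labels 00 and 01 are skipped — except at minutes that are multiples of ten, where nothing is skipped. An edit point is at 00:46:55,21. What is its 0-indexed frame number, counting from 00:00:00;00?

84387

Complete 10-minute blocks: 4, each 17982 frames → 71928.
Remaining 6 whole minutes in the current block: 1800 + 5 × 1798 = 10790 frames.
Within the current minute: 55 × 30 + 21 − 2 = 1669 (labels ;00/;01 skipped at this minute). Total = 71928 + 10790 + 1669 = 84387.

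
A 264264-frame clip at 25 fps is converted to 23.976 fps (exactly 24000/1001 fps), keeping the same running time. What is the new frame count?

Target frames = source frames × (target rate / source rate) = 264264 × (24000/1001)/(25) = 264264 × 960/1001 = 253440.

253440 frames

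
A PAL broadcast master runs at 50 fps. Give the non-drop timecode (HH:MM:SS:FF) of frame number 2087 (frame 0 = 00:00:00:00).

00:00:41:37

2087 ÷ 50 = 41 full seconds, remainder 37 frames.
41 s = 0 h 0 min 41 s.
Timecode: 00:00:41:37.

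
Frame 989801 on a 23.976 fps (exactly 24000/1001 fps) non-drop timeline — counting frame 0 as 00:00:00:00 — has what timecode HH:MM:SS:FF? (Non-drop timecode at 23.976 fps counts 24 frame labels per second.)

989801 ÷ 24 = 41241 full seconds, remainder 17 frames.
41241 s = 11 h 27 min 21 s.
Timecode: 11:27:21:17.

11:27:21:17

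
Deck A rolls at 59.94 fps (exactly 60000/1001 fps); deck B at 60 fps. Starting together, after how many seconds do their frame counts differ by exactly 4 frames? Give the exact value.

1001/15 seconds

The gap grows by |60 − 60000/1001| = 60/1001 frames per second.
Time for a 4-frame gap: 4 ÷ (60/1001) = 1001/15 s.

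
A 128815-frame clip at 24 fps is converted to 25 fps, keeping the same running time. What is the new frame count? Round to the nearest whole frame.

134182 frames

Frames at target rate = 128815 × (25) / (24) = 3220375/24 ≈ 134182.292.
Nearest whole frame: 134182.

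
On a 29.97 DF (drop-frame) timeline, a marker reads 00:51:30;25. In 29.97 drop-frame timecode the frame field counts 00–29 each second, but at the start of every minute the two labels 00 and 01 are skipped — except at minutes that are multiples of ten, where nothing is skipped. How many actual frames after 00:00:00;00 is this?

92633

Complete 10-minute blocks: 5, each 17982 frames → 89910.
Remaining 1 whole minute in the current block: 1800 + 0 × 1798 = 1800 frames.
Within the current minute: 30 × 30 + 25 − 2 = 923 (labels ;00/;01 skipped at this minute). Total = 89910 + 1800 + 923 = 92633.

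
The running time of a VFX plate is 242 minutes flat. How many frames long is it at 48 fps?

696960 frames

242 min = 14520 s.
Frames = 14520 × 48 = 696960.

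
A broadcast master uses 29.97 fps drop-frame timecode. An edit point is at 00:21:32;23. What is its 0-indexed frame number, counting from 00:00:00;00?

Complete 10-minute blocks: 2, each 17982 frames → 35964.
Remaining 1 whole minute in the current block: 1800 + 0 × 1798 = 1800 frames.
Within the current minute: 32 × 30 + 23 − 2 = 981 (labels ;00/;01 skipped at this minute). Total = 35964 + 1800 + 981 = 38745.

38745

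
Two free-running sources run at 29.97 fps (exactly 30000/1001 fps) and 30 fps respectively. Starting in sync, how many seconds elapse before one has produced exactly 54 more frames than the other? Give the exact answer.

1801.8 seconds

The gap grows by |30 − 30000/1001| = 30/1001 frames per second.
Time for a 54-frame gap: 54 ÷ (30/1001) = 1801.8 s.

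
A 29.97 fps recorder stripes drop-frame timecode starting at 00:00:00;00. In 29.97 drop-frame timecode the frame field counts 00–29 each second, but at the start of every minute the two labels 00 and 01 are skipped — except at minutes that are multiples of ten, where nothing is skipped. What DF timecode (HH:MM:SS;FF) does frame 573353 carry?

Ten DF minutes hold 17982 frames, so frame 573353 lies in block 31 (frames 557442–575423) with 15911 frames into that block.
The block's first minute is 1800 frames and the rest 1798 each; 15911 frames reaches minute 8, so 31 × 18 + 8 × 2 = 574 labels have been skipped so far.
Adding those back, label number 573353 + 574 = 573927 at 30 labels/s is 19130 s + 27 f = 5 h 18 min 50 s frame 27, i.e. 05:18:50;27.

05:18:50;27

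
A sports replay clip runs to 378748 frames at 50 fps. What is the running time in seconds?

Running time = 378748 / (50) = 7574.96 s.

7574.96 seconds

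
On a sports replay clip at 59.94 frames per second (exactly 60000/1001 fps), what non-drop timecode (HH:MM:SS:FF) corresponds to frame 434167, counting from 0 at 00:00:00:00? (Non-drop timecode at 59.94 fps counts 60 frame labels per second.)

02:00:36:07

434167 ÷ 60 = 7236 full seconds, remainder 7 frames.
7236 s = 2 h 0 min 36 s.
Timecode: 02:00:36:07.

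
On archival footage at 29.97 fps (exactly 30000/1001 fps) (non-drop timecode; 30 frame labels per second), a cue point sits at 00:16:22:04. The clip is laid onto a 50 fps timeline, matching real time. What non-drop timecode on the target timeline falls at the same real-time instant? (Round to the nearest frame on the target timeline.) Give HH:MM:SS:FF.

Source frame index: (0×3600 + 16×60 + 22) × 30 + 4 = 29464.
Real time: 29464 / (30000/1001) = 3686683/3750 s.
Target frame: (3686683/3750) × (50) = 3686683/75 ≈ 49155.773 → 49156.
At 50 labels/s: frame 49156 → 00:16:23:06.

00:16:23:06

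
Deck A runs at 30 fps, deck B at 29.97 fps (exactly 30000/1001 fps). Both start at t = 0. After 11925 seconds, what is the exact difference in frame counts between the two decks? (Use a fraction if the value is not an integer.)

A emits 30 × 11925 = 357750 frames; B emits 30000/1001 × 11925 = 357750000/1001.
Difference = 357750/1001 frames (≈ 357.3926); B is behind A.

357750/1001 frames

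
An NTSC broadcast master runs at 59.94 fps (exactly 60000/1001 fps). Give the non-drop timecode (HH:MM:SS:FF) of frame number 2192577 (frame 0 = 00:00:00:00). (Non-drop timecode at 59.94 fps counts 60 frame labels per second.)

2192577 ÷ 60 = 36542 full seconds, remainder 57 frames.
36542 s = 10 h 9 min 2 s.
Timecode: 10:09:02:57.

10:09:02:57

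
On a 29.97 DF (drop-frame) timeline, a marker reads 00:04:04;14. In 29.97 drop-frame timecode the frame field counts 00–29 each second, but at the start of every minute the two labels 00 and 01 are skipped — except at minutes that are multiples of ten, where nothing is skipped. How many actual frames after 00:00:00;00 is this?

Complete 10-minute blocks: 0, each 17982 frames → 0.
Remaining 4 whole minutes in the current block: 1800 + 3 × 1798 = 7194 frames.
Within the current minute: 4 × 30 + 14 − 2 = 132 (labels ;00/;01 skipped at this minute). Total = 0 + 7194 + 132 = 7326.

7326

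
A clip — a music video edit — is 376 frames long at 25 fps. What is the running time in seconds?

Running time = 376 / (25) = 15.04 s.

15.04 seconds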